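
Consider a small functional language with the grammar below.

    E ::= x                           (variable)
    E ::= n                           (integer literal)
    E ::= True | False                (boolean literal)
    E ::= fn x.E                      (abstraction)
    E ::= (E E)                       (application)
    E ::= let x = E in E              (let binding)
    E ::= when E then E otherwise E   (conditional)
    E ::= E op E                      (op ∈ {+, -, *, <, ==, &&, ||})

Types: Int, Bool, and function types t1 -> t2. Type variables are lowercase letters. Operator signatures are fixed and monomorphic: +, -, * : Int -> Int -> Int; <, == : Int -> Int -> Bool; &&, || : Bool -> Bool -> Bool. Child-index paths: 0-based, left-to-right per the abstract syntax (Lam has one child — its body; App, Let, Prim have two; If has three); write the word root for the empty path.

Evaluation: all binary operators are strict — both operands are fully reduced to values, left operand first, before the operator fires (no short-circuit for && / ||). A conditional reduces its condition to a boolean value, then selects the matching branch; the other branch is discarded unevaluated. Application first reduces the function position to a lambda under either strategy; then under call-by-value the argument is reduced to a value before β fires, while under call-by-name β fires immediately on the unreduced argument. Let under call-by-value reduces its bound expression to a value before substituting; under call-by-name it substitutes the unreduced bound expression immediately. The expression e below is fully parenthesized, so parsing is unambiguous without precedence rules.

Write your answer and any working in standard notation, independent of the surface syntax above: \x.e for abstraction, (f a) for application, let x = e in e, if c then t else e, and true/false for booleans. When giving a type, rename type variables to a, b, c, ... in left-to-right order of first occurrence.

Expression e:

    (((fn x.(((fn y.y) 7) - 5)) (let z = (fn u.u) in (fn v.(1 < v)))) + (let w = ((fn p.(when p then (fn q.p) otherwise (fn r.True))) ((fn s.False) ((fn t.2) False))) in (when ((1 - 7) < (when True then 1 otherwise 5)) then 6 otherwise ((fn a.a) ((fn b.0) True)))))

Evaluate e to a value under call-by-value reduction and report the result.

Answer: 8

Trace:
step 0: (((\x.(((\y.y) 7) - 5)) (let z = (\u.u) in (\v.(1 < v)))) + (let w = ((\p.(if p then (\q.p) else (\r.true))) ((\s.false) ((\t.2) false))) in (if ((1 - 7) < (if true then 1 else 5)) then 6 else ((\a.a) ((\b.0) true)))))
step 1: [let@0.1] (((\x.(((\y.y) 7) - 5)) (\v.(1 < v))) + (let w = ((\p.(if p then (\q.p) else (\r.true))) ((\s.false) ((\t.2) false))) in (if ((1 - 7) < (if true then 1 else 5)) then 6 else ((\a.a) ((\b.0) true)))))
step 2: [beta@0] ((((\y.y) 7) - 5) + (let w = ((\p.(if p then (\q.p) else (\r.true))) ((\s.false) ((\t.2) false))) in (if ((1 - 7) < (if true then 1 else 5)) then 6 else ((\a.a) ((\b.0) true)))))
step 3: [beta@0.0] ((7 - 5) + (let w = ((\p.(if p then (\q.p) else (\r.true))) ((\s.false) ((\t.2) false))) in (if ((1 - 7) < (if true then 1 else 5)) then 6 else ((\a.a) ((\b.0) true)))))
step 4: [delta@0] (2 + (let w = ((\p.(if p then (\q.p) else (\r.true))) ((\s.false) ((\t.2) false))) in (if ((1 - 7) < (if true then 1 else 5)) then 6 else ((\a.a) ((\b.0) true)))))
step 5: [beta@1.0.1.1] (2 + (let w = ((\p.(if p then (\q.p) else (\r.true))) ((\s.false) 2)) in (if ((1 - 7) < (if true then 1 else 5)) then 6 else ((\a.a) ((\b.0) true)))))
step 6: [beta@1.0.1] (2 + (let w = ((\p.(if p then (\q.p) else (\r.true))) false) in (if ((1 - 7) < (if true then 1 else 5)) then 6 else ((\a.a) ((\b.0) true)))))
step 7: [beta@1.0] (2 + (let w = (if false then (\q.false) else (\r.true)) in (if ((1 - 7) < (if true then 1 else 5)) then 6 else ((\a.a) ((\b.0) true)))))
step 8: [if@1.0] (2 + (let w = (\r.true) in (if ((1 - 7) < (if true then 1 else 5)) then 6 else ((\a.a) ((\b.0) true)))))
step 9: [let@1] (2 + (if ((1 - 7) < (if true then 1 else 5)) then 6 else ((\a.a) ((\b.0) true))))
step 10: [delta@1.0.0] (2 + (if (-6 < (if true then 1 else 5)) then 6 else ((\a.a) ((\b.0) true))))
step 11: [if@1.0.1] (2 + (if (-6 < 1) then 6 else ((\a.a) ((\b.0) true))))
step 12: [delta@1.0] (2 + (if true then 6 else ((\a.a) ((\b.0) true))))
step 13: [if@1] (2 + 6)
step 14: [delta@root] 8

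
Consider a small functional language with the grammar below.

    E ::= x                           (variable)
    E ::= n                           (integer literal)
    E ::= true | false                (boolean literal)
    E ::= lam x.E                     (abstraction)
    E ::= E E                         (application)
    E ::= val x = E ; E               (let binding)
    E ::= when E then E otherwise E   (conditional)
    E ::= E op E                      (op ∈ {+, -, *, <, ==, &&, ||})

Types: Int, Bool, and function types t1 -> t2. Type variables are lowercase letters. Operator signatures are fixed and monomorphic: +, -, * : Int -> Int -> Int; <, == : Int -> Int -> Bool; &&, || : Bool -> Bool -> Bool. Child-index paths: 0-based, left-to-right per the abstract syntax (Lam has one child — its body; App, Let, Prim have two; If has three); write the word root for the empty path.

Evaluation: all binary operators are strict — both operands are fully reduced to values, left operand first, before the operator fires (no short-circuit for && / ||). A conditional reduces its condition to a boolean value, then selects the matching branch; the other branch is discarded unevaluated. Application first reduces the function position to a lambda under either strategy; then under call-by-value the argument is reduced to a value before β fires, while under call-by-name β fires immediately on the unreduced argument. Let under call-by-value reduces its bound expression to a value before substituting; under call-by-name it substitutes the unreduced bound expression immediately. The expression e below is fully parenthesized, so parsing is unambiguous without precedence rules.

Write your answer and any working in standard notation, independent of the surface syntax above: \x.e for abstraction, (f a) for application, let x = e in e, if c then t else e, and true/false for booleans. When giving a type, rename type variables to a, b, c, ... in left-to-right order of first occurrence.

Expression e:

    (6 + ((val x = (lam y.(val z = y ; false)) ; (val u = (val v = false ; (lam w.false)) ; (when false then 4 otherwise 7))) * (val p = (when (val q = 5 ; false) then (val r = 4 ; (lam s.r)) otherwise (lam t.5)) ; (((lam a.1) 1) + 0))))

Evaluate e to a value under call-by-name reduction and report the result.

Answer: 13

Trace:
step 0: (6 + ((let x = (\y.(let z = y in false)) in (let u = (let v = false in (\w.false)) in (if false then 4 else 7))) * (let p = (if (let q = 5 in false) then (let r = 4 in (\s.r)) else (\t.5)) in (((\a.1) 1) + 0))))
step 1: [let@1.0] (6 + ((let u = (let v = false in (\w.false)) in (if false then 4 else 7)) * (let p = (if (let q = 5 in false) then (let r = 4 in (\s.r)) else (\t.5)) in (((\a.1) 1) + 0))))
step 2: [let@1.0] (6 + ((if false then 4 else 7) * (let p = (if (let q = 5 in false) then (let r = 4 in (\s.r)) else (\t.5)) in (((\a.1) 1) + 0))))
step 3: [if@1.0] (6 + (7 * (let p = (if (let q = 5 in false) then (let r = 4 in (\s.r)) else (\t.5)) in (((\a.1) 1) + 0))))
step 4: [let@1.1] (6 + (7 * (((\a.1) 1) + 0)))
step 5: [beta@1.1.0] (6 + (7 * (1 + 0)))
step 6: [delta@1.1] (6 + (7 * 1))
step 7: [delta@1] (6 + 7)
step 8: [delta@root] 13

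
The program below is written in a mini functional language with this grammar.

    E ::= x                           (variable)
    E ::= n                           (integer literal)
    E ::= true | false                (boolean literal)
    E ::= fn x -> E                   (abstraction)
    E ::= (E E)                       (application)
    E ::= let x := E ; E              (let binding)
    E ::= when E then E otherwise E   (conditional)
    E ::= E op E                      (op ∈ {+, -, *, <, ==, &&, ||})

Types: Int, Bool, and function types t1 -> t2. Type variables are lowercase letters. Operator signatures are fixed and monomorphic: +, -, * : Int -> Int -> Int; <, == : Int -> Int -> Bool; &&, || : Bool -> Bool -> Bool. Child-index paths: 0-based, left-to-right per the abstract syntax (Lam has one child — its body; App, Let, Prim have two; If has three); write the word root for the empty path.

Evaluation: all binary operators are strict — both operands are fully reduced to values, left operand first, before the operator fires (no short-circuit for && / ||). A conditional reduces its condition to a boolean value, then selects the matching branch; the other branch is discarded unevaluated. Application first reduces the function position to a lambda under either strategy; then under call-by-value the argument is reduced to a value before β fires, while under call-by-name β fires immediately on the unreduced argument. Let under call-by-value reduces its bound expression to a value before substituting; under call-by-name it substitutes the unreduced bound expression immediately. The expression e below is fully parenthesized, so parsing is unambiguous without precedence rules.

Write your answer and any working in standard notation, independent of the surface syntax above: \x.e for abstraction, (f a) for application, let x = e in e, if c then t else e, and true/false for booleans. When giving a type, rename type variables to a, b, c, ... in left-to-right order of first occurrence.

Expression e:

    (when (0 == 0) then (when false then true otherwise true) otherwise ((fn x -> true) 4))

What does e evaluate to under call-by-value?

Answer: true

Working:
step 0: (if (0 == 0) then (if false then true else true) else ((\x.true) 4))
step 1: [delta@0] (if true then (if false then true else true) else ((\x.true) 4))
step 2: [if@root] (if false then true else true)
step 3: [if@root] true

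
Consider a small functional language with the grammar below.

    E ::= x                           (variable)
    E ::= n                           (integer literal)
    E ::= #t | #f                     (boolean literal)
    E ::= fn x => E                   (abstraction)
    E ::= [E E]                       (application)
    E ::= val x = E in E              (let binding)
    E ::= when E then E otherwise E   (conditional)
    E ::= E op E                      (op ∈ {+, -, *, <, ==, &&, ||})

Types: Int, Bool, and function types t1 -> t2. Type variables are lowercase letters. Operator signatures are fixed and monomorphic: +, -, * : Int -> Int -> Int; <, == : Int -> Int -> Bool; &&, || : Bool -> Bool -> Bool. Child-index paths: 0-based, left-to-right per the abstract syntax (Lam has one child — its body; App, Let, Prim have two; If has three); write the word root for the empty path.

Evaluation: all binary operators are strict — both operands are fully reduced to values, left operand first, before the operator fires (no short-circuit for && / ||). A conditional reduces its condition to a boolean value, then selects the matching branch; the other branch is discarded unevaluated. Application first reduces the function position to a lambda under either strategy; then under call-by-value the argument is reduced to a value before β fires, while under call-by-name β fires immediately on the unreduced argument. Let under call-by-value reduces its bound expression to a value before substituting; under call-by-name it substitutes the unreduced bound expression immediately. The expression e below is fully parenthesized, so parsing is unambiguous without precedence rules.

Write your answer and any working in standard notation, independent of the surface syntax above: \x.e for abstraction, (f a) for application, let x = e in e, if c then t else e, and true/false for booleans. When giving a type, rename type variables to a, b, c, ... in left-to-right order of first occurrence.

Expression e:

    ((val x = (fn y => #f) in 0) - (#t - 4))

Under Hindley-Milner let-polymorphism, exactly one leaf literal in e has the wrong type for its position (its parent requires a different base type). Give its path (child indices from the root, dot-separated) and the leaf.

Answer: 1.0 : true

Trace:
\y._ : a -> Bool
let x : forall. a -> Bool
  unify Int ~ Int
  unify Bool ~ Int
  FAIL: mismatch Bool ~ Int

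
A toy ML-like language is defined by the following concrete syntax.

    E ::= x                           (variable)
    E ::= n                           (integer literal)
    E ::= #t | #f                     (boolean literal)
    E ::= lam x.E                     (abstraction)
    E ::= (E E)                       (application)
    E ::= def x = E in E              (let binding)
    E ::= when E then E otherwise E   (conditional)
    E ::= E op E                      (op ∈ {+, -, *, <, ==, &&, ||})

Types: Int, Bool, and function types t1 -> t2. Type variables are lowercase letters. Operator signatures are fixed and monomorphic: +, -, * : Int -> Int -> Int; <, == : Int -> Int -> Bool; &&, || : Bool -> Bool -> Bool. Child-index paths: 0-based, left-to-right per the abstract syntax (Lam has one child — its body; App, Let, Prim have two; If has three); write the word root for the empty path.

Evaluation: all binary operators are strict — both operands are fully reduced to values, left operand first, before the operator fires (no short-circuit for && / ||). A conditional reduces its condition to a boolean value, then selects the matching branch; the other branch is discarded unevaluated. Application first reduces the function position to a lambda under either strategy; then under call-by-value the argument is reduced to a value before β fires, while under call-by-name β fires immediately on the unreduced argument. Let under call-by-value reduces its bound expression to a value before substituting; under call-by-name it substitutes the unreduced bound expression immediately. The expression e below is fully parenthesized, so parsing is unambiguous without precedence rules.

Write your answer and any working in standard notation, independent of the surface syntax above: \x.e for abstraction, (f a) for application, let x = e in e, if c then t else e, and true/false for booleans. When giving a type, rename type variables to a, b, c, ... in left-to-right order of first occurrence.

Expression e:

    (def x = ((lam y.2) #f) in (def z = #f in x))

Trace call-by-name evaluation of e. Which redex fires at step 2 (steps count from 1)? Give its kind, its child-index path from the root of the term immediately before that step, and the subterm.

Derivation:
step 0: (let x = ((\y.2) false) in (let z = false in x))
step 1: [let@root] (let z = false in ((\y.2) false))
step 2: [let@root] ((\y.2) false)

Answer: let at root : (let z = false in ((\y.2) false))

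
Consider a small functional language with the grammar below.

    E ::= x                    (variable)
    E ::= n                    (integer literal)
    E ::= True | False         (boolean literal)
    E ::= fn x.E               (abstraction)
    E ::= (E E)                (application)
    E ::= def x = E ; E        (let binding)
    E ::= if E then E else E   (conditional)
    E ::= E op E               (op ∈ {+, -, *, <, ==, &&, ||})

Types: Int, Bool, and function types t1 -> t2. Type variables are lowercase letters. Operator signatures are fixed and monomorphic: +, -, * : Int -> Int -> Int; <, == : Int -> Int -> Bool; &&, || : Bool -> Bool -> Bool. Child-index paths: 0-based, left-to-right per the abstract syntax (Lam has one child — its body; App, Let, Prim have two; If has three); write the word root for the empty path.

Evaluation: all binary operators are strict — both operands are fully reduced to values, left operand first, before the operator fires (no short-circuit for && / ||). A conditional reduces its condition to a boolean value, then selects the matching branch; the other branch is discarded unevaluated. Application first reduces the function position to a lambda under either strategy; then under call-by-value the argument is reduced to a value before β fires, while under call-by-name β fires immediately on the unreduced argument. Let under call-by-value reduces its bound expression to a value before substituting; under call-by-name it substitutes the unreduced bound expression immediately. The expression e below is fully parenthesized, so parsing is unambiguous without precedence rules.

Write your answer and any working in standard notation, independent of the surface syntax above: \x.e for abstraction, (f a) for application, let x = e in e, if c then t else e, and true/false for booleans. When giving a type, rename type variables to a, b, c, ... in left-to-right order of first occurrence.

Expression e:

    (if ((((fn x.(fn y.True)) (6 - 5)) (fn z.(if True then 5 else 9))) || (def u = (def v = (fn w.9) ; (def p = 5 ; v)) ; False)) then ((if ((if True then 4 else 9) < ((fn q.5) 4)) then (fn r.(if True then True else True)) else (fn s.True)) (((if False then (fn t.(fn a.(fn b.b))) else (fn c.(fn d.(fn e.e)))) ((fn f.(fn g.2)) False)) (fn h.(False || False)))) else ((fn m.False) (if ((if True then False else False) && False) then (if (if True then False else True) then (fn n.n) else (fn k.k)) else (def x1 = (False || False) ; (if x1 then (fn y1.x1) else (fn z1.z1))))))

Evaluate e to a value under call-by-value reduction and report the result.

Answer: true

Trace:
step 0: (if ((((\x.(\y.true)) (6 - 5)) (\z.(if true then 5 else 9))) || (let u = (let v = (\w.9) in (let p = 5 in v)) in false)) then ((if ((if true then 4 else 9) < ((\q.5) 4)) then (\r.(if true then true else true)) else (\s.true)) (((if false then (\t.(\a.(\b.b))) else (\c.(\d.(\e.e)))) ((\f.(\g.2)) false)) (\h.(false || false)))) else ((\m.false) (if ((if true then false else false) && false) then (if (if true then false else true) then (\n.n) else (\k.k)) else (let x1 = (false || false) in (if x1 then (\y1.x1) else (\z1.z1))))))
step 1: [delta@0.0.0.1] (if ((((\x.(\y.true)) 1) (\z.(if true then 5 else 9))) || (let u = (let v = (\w.9) in (let p = 5 in v)) in false)) then ((if ((if true then 4 else 9) < ((\q.5) 4)) then (\r.(if true then true else true)) else (\s.true)) (((if false then (\t.(\a.(\b.b))) else (\c.(\d.(\e.e)))) ((\f.(\g.2)) false)) (\h.(false || false)))) else ((\m.false) (if ((if true then false else false) && false) then (if (if true then false else true) then (\n.n) else (\k.k)) else (let x1 = (false || false) in (if x1 then (\y1.x1) else (\z1.z1))))))
step 2: [beta@0.0.0] (if (((\y.true) (\z.(if true then 5 else 9))) || (let u = (let v = (\w.9) in (let p = 5 in v)) in false)) then ((if ((if true then 4 else 9) < ((\q.5) 4)) then (\r.(if true then true else true)) else (\s.true)) (((if false then (\t.(\a.(\b.b))) else (\c.(\d.(\e.e)))) ((\f.(\g.2)) false)) (\h.(false || false)))) else ((\m.false) (if ((if true then false else false) && false) then (if (if true then false else true) then (\n.n) else (\k.k)) else (let x1 = (false || false) in (if x1 then (\y1.x1) else (\z1.z1))))))
step 3: [beta@0.0] (if (true || (let u = (let v = (\w.9) in (let p = 5 in v)) in false)) then ((if ((if true then 4 else 9) < ((\q.5) 4)) then (\r.(if true then true else true)) else (\s.true)) (((if false then (\t.(\a.(\b.b))) else (\c.(\d.(\e.e)))) ((\f.(\g.2)) false)) (\h.(false || false)))) else ((\m.false) (if ((if true then false else false) && false) then (if (if true then false else true) then (\n.n) else (\k.k)) else (let x1 = (false || false) in (if x1 then (\y1.x1) else (\z1.z1))))))
step 4: [let@0.1.0] (if (true || (let u = (let p = 5 in (\w.9)) in false)) then ((if ((if true then 4 else 9) < ((\q.5) 4)) then (\r.(if true then true else true)) else (\s.true)) (((if false then (\t.(\a.(\b.b))) else (\c.(\d.(\e.e)))) ((\f.(\g.2)) false)) (\h.(false || false)))) else ((\m.false) (if ((if true then false else false) && false) then (if (if true then false else true) then (\n.n) else (\k.k)) else (let x1 = (false || false) in (if x1 then (\y1.x1) else (\z1.z1))))))
step 5: [let@0.1.0] (if (true || (let u = (\w.9) in false)) then ((if ((if true then 4 else 9) < ((\q.5) 4)) then (\r.(if true then true else true)) else (\s.true)) (((if false then (\t.(\a.(\b.b))) else (\c.(\d.(\e.e)))) ((\f.(\g.2)) false)) (\h.(false || false)))) else ((\m.false) (if ((if true then false else false) && false) then (if (if true then false else true) then (\n.n) else (\k.k)) else (let x1 = (false || false) in (if x1 then (\y1.x1) else (\z1.z1))))))
step 6: [let@0.1] (if (true || false) then ((if ((if true then 4 else 9) < ((\q.5) 4)) then (\r.(if true then true else true)) else (\s.true)) (((if false then (\t.(\a.(\b.b))) else (\c.(\d.(\e.e)))) ((\f.(\g.2)) false)) (\h.(false || false)))) else ((\m.false) (if ((if true then false else false) && false) then (if (if true then false else true) then (\n.n) else (\k.k)) else (let x1 = (false || false) in (if x1 then (\y1.x1) else (\z1.z1))))))
step 7: [delta@0] (if true then ((if ((if true then 4 else 9) < ((\q.5) 4)) then (\r.(if true then true else true)) else (\s.true)) (((if false then (\t.(\a.(\b.b))) else (\c.(\d.(\e.e)))) ((\f.(\g.2)) false)) (\h.(false || false)))) else ((\m.false) (if ((if true then false else false) && false) then (if (if true then false else true) then (\n.n) else (\k.k)) else (let x1 = (false || false) in (if x1 then (\y1.x1) else (\z1.z1))))))
step 8: [if@root] ((if ((if true then 4 else 9) < ((\q.5) 4)) then (\r.(if true then true else true)) else (\s.true)) (((if false then (\t.(\a.(\b.b))) else (\c.(\d.(\e.e)))) ((\f.(\g.2)) false)) (\h.(false || false))))
step 9: [if@0.0.0] ((if (4 < ((\q.5) 4)) then (\r.(if true then true else true)) else (\s.true)) (((if false then (\t.(\a.(\b.b))) else (\c.(\d.(\e.e)))) ((\f.(\g.2)) false)) (\h.(false || false))))
step 10: [beta@0.0.1] ((if (4 < 5) then (\r.(if true then true else true)) else (\s.true)) (((if false then (\t.(\a.(\b.b))) else (\c.(\d.(\e.e)))) ((\f.(\g.2)) false)) (\h.(false || false))))
step 11: [delta@0.0] ((if true then (\r.(if true then true else true)) else (\s.true)) (((if false then (\t.(\a.(\b.b))) else (\c.(\d.(\e.e)))) ((\f.(\g.2)) false)) (\h.(false || false))))
step 12: [if@0] ((\r.(if true then true else true)) (((if false then (\t.(\a.(\b.b))) else (\c.(\d.(\e.e)))) ((\f.(\g.2)) false)) (\h.(false || false))))
step 13: [if@1.0.0] ((\r.(if true then true else true)) (((\c.(\d.(\e.e))) ((\f.(\g.2)) false)) (\h.(false || false))))
step 14: [beta@1.0.1] ((\r.(if true then true else true)) (((\c.(\d.(\e.e))) (\g.2)) (\h.(false || false))))
step 15: [beta@1.0] ((\r.(if true then true else true)) ((\d.(\e.e)) (\h.(false || false))))
step 16: [beta@1] ((\r.(if true then true else true)) (\e.e))
step 17: [beta@root] (if true then true else true)
step 18: [if@root] true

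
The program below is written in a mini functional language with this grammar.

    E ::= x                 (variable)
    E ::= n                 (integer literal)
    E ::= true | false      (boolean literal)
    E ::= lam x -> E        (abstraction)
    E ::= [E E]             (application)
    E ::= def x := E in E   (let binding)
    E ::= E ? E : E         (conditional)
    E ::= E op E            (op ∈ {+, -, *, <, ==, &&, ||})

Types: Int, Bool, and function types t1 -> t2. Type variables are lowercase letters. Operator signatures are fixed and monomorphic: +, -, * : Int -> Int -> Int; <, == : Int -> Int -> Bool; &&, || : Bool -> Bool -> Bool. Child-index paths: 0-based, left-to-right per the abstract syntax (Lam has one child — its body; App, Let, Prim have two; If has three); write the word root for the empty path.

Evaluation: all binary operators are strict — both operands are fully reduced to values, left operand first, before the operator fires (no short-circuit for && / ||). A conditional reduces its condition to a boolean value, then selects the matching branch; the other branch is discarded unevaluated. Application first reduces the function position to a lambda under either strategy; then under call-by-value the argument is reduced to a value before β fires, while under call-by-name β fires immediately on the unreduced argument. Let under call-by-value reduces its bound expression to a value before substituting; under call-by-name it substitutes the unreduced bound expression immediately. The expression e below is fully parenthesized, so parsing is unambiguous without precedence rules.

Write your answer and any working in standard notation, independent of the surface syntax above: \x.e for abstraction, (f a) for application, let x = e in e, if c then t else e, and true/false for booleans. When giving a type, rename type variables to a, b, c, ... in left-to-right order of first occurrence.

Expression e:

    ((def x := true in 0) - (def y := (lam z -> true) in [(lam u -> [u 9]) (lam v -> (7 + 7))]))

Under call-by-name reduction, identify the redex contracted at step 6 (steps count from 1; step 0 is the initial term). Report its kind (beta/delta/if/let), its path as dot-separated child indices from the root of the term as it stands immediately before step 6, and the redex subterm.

Answer: delta at root : (0 - 14)

Working:
step 0: ((let x = true in 0) - (let y = (\z.true) in ((\u.(u 9)) (\v.(7 + 7)))))
step 1: [let@0] (0 - (let y = (\z.true) in ((\u.(u 9)) (\v.(7 + 7)))))
step 2: [let@1] (0 - ((\u.(u 9)) (\v.(7 + 7))))
step 3: [beta@1] (0 - ((\v.(7 + 7)) 9))
step 4: [beta@1] (0 - (7 + 7))
step 5: [delta@1] (0 - 14)
step 6: [delta@root] -14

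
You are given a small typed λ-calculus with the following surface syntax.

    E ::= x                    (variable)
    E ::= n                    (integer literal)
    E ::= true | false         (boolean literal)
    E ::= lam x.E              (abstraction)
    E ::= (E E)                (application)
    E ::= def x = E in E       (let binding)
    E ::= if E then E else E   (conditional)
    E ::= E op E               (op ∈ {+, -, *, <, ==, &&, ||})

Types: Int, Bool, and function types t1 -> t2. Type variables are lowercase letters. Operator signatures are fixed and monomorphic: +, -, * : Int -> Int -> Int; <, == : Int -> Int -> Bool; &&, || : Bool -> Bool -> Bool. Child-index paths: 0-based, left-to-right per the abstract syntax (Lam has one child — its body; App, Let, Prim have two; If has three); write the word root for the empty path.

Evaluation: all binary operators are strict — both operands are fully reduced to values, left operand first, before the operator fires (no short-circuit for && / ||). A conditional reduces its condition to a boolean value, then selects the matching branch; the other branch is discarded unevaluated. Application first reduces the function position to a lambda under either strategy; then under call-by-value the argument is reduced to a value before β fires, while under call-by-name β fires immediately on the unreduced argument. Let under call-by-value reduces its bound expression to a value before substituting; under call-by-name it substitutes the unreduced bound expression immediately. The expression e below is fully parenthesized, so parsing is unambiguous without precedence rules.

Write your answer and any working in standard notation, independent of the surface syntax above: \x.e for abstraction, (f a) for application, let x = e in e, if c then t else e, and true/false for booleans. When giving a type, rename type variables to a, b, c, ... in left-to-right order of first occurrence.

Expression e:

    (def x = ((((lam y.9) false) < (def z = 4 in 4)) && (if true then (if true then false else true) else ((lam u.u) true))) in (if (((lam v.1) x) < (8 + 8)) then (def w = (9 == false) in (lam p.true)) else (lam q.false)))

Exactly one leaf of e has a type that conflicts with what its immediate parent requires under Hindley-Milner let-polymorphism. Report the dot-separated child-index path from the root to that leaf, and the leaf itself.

Working:
\y._ : a -> Int
  unify a -> Int ~ Bool -> b
  unify a ~ Bool
  unify Int ~ b
_ _ : Int
  unify Int ~ Int
let z : Int
  unify Int ~ Int
  unify Bool ~ Bool
  unify Bool ~ Bool
  unify Bool ~ Bool
  unify Bool ~ Bool
u : c
\u._ : c -> c
  unify c -> c ~ Bool -> d
  unify c ~ Bool
  unify Bool ~ d
_ _ : Bool
  unify Bool ~ Bool
  unify Bool ~ Bool
let x : Bool
\v._ : e -> Int
x : Bool
  unify e -> Int ~ Bool -> f
  unify e ~ Bool
  unify Int ~ f
_ _ : Int
  unify Int ~ Int
  unify Int ~ Int
  unify Int ~ Int
  unify Int ~ Int
  unify Bool ~ Bool
  unify Int ~ Int
  unify Bool ~ Int
  FAIL: mismatch Bool ~ Int

Answer: 1.1.0.1 : false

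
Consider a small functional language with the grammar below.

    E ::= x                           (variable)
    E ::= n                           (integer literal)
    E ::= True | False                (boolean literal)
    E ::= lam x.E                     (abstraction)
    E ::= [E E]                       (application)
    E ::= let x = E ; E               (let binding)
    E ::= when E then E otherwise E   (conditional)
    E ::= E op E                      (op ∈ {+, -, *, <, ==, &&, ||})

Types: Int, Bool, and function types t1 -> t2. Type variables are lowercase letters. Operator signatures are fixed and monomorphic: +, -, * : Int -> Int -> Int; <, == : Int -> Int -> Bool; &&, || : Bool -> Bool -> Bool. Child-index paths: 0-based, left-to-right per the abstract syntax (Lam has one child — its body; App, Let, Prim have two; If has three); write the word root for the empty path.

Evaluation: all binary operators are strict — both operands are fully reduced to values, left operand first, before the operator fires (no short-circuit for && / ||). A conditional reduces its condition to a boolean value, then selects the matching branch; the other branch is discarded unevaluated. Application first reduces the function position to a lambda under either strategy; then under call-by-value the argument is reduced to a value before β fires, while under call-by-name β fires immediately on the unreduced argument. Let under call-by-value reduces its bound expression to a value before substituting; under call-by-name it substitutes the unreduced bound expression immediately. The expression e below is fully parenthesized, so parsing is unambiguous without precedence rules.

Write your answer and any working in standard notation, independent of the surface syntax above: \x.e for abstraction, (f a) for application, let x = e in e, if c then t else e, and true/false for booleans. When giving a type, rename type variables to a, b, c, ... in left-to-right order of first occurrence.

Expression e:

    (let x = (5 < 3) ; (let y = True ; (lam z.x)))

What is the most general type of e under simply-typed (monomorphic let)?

Answer: a -> Bool

Derivation:
  unify Int ~ Int
  unify Int ~ Int
let x : Bool
let y : Bool
x : Bool
\z._ : a -> Bool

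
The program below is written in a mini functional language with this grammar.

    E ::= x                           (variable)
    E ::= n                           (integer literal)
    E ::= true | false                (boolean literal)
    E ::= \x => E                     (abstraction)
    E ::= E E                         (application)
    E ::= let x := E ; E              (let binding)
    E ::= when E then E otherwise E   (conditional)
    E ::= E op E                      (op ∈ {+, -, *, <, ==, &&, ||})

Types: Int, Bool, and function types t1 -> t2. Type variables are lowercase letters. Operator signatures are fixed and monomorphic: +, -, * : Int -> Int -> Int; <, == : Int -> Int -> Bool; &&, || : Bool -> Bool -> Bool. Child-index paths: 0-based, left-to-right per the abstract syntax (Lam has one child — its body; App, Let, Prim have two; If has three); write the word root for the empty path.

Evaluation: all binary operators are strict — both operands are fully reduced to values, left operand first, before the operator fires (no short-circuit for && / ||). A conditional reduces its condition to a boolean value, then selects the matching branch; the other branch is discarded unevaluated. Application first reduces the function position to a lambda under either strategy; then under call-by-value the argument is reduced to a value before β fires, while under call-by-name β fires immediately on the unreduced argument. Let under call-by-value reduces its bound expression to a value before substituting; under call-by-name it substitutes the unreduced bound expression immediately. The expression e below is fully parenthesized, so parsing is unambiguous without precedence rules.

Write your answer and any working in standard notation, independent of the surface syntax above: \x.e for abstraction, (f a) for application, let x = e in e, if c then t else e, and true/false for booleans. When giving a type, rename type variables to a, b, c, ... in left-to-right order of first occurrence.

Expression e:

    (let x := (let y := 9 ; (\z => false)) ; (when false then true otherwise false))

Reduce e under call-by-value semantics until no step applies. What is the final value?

Derivation:
step 0: (let x = (let y = 9 in (\z.false)) in (if false then true else false))
step 1: [let@0] (let x = (\z.false) in (if false then true else false))
step 2: [let@root] (if false then true else false)
step 3: [if@root] false

Answer: false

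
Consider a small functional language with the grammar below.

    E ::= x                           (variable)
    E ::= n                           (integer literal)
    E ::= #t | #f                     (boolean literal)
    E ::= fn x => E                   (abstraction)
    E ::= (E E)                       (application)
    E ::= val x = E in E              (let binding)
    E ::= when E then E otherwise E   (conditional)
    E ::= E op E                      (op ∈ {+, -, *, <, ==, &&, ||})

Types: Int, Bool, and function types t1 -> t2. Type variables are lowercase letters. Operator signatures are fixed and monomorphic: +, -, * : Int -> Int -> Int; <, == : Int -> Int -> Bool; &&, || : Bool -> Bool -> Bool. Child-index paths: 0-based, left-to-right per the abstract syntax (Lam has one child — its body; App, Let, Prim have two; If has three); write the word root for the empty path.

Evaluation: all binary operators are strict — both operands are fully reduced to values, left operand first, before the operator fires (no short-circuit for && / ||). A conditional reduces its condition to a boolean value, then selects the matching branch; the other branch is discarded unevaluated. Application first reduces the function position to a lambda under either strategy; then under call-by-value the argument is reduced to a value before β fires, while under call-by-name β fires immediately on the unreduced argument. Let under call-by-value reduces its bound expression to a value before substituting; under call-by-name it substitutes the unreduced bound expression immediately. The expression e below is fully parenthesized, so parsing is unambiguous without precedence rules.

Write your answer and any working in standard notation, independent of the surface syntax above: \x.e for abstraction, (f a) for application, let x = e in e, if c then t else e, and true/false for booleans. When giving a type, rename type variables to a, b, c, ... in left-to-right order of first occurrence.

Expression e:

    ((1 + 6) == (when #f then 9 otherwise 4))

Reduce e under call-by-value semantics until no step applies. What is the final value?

Working:
step 0: ((1 + 6) == (if false then 9 else 4))
step 1: [delta@0] (7 == (if false then 9 else 4))
step 2: [if@1] (7 == 4)
step 3: [delta@root] false

Answer: false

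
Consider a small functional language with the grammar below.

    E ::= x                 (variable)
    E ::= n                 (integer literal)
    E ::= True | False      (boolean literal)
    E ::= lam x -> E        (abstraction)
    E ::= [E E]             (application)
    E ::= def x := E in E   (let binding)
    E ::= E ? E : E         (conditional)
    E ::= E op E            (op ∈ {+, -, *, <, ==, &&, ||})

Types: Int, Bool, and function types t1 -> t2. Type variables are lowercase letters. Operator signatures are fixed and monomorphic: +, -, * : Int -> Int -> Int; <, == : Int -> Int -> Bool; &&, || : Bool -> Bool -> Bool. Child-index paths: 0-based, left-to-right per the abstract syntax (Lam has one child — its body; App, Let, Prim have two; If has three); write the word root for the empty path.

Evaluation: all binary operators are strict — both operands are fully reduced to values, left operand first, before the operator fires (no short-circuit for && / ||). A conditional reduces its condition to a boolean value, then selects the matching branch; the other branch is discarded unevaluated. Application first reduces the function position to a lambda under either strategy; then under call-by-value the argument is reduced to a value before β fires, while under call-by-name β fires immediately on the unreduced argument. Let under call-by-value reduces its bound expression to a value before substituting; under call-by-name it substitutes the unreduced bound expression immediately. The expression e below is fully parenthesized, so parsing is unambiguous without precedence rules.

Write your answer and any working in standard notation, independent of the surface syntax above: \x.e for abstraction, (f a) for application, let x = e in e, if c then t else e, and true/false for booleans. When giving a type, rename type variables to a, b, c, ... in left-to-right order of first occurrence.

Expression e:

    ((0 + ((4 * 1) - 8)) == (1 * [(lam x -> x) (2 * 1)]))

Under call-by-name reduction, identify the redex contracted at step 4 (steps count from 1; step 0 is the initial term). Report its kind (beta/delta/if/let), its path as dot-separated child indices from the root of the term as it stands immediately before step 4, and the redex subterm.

Answer: beta at 1.1 : ((\x.x) (2 * 1))

Derivation:
step 0: ((0 + ((4 * 1) - 8)) == (1 * ((\x.x) (2 * 1))))
step 1: [delta@0.1.0] ((0 + (4 - 8)) == (1 * ((\x.x) (2 * 1))))
step 2: [delta@0.1] ((0 + -4) == (1 * ((\x.x) (2 * 1))))
step 3: [delta@0] (-4 == (1 * ((\x.x) (2 * 1))))
step 4: [beta@1.1] (-4 == (1 * (2 * 1)))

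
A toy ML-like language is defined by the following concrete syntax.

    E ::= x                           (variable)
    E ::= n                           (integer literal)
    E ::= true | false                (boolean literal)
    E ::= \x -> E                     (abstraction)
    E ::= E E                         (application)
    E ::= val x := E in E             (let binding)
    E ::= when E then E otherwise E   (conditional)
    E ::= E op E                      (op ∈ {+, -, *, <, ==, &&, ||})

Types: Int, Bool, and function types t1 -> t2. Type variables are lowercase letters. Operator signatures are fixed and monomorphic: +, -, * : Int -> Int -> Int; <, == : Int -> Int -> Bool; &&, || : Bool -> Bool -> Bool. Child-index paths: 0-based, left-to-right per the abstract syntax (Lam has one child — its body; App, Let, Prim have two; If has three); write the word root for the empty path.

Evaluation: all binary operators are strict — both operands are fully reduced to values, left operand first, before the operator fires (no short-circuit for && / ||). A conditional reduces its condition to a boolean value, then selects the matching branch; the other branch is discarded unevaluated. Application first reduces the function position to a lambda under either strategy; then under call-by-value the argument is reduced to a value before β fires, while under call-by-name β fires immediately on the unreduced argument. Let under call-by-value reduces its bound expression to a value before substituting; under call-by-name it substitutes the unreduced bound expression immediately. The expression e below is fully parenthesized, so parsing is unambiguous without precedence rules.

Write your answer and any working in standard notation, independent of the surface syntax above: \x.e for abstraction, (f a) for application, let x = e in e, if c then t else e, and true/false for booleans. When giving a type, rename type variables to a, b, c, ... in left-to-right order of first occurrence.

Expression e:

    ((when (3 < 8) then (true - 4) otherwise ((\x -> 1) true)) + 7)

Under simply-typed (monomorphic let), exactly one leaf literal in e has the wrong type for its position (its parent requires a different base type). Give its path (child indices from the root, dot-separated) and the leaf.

Answer: 0.1.0 : true

Derivation:
  unify Int ~ Int
  unify Int ~ Int
  unify Bool ~ Bool
  unify Bool ~ Int
  FAIL: mismatch Bool ~ Int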